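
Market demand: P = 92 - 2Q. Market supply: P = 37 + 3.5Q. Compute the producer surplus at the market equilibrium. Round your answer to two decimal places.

175.00

Setting demand equal to supply, 55 = 5.5Q, so Q* = 10 and P* = 72.
PS is the area between P* and the supply curve from 0 to Q*: (1/2)(10)(35) = 175.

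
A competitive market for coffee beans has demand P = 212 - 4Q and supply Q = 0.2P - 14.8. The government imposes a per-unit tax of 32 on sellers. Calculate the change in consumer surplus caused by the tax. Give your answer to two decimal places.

-192.79

Rewriting supply in inverse form: P = 74 + 5Q.
Without the tax, 212 - 4Q = 74 + 5Q so Q* = 15.3333 and P* = 150.6667.
With the tax, sellers need 32 more per unit: 212 - 4Q = 74 + 5Q + 32, so Q_t = 11.7778. Buyers pay P_b = 164.8889; sellers receive P_s = P_b - 32 = 132.8889.
Consumers lose the trapezoid between P* and P_b out to Q_t plus the triangle from Q_t to Q*: change in CS = 277.4321 - 470.2222 = -192.7901.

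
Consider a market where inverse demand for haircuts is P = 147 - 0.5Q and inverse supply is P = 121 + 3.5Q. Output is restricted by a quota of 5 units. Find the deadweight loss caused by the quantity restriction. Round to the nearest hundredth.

Without the quota, 147 - 0.5Q = 121 + 3.5Q gives Q* = 6.5.
At Q = 5 the demand price is 147 - 0.5(5) = 144.5 and the supply price is 121 + 3.5(5) = 138.5.
DWL = (1/2)(gap between curves at 5) x (Q* - 5) = (1/2)(6)(1.5) = 4.5.

4.50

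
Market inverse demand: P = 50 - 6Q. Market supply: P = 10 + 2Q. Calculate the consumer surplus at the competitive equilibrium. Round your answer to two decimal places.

Set 50 - 6Q = 10 + 2Q, which gives 40 = 8Q, so Q* = 5 and P* = 50 - 6(5) = 20.
Consumer surplus is the triangle under demand above P*: (1/2)(5)(50 - 20) = (1/2)(5)(30) = 75.

75.00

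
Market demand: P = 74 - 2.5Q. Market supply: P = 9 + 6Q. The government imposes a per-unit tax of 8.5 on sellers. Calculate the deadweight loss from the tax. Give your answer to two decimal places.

Without the tax, 74 - 2.5Q = 9 + 6Q so Q* = 7.6471 and P* = 54.8824.
A tax on sellers shifts supply up by 8.5: 74 - 2.5Q = 9 + 6Q + 8.5, so Q_t = 6.6471. Buyers pay P_b = 57.3824; sellers receive P_s = P_b - 8.5 = 48.8824.
The welfare triangle lost has base Q* - Q_t = 1 and height t = 8.5, so DWL = (1/2)(1)(8.5) = 4.25.

4.25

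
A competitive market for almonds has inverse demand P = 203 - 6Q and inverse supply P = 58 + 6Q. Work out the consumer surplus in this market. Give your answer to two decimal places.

Set 203 - 6Q = 58 + 6Q, which gives 145 = 12Q, so Q* = 12.0833 and P* = 203 - 6(12.0833) = 130.5.
The demand choke price is 203, so CS = (1/2)(Q*)(203 - P*) = (1/2)(12.0833)(72.5) = 438.0208.

438.02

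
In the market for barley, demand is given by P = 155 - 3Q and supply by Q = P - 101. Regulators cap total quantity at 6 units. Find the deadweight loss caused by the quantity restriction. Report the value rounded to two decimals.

Rewriting supply in inverse form: P = 101 + Q.
Unrestricted equilibrium: Q* = (155 - 101)/(3 + 1) = 13.5.
At Q = 6 the demand price is 155 - 3(6) = 137 and the supply price is 101 + (6) = 107.
DWL = (1/2)(gap between curves at 6) x (Q* - 6) = (1/2)(30)(7.5) = 112.5.

112.50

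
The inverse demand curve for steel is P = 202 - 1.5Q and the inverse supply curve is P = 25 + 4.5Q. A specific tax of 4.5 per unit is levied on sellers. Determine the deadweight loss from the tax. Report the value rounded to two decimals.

Pre-tax equilibrium: 202 - 1.5Q = 25 + 4.5Q gives Q* = 29.5, P* = 157.75.
A tax on sellers shifts supply up by 4.5: 202 - 1.5Q = 25 + 4.5Q + 4.5, so Q_t = 28.75. Buyers pay P_b = 158.875; sellers receive P_s = P_b - 4.5 = 154.375.
The welfare triangle lost has base Q* - Q_t = 0.75 and height t = 4.5, so DWL = (1/2)(0.75)(4.5) = 1.6875.

1.69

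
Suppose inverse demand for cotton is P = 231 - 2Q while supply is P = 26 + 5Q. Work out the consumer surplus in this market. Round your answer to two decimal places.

857.65

Setting demand equal to supply, 205 = 7Q, so Q* = 29.2857 and P* = 172.4286.
Consumer surplus is the triangle under demand above P*: (1/2)(29.2857)(231 - 172.4286) = (1/2)(29.2857)(58.5714) = 857.6531.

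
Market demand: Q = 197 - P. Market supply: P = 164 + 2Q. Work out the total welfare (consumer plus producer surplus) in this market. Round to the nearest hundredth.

181.50

Rewriting demand in inverse form: P = 197 - Q.
Set 197 - Q = 164 + 2Q, which gives 33 = 3Q, so Q* = 11 and P* = 197 - (11) = 186.
CS = (1/2)(11)(11) = 60.5 and PS = (1/2)(11)(22) = 121, so total surplus = 181.5.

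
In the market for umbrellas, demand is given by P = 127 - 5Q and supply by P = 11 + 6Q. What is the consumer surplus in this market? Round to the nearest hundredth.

278.02

Setting demand equal to supply, 116 = 11Q, so Q* = 10.5455 and P* = 74.2727.
CS is the area between the demand curve and P* from 0 to Q*: (1/2)(10.5455)(52.7273) = 278.0165.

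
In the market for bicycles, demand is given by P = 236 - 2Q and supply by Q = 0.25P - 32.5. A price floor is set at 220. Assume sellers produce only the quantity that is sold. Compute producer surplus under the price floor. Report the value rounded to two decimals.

Rewriting supply in inverse form: P = 130 + 4Q.
Without the control, 236 - 2Q = 130 + 4Q so Q* = 17.6667 and P* = 200.6667.
At P = 220, buyers demand (236 - 220)/2 = 8 while sellers would supply more, so the quantity traded is 8 at price 220.
The supply price at Q = 8 is 162. PS is the trapezoid between 220 and supply over [0, 8]: (1/2)[(220 - 130) + (220 - 162)](8) = 592.

592.00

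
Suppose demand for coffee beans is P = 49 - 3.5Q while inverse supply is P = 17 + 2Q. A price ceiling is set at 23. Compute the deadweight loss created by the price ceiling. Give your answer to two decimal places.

21.84

Free-market equilibrium: 49 - 3.5Q = 17 + 2Q gives Q* = 5.8182, P* = 28.6364.
At the ceiling price 23, quantity supplied is (23 - 17)/2 = 3; supply is the short side, so Q = 3 trades at P = 23.
At Q = 3 the demand price is 38.5 and the supply price is 23. Deadweight loss is the triangle between the curves from 3 to 5.8182: (1/2)(38.5 - 23)(5.8182 - 3) = 21.8409.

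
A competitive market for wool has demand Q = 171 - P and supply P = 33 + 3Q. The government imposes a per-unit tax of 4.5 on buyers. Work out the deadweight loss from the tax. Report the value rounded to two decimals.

Rewriting demand in inverse form: P = 171 - Q.
Without the tax, 171 - Q = 33 + 3Q so Q* = 34.5 and P* = 136.5.
A tax on buyers shifts demand down by 4.5: (171 - 4.5) - Q = 33 + 3Q, so Q_t = 33.375. Buyers pay P_b = 137.625; sellers receive P_s = P_b - 4.5 = 133.125.
The welfare triangle lost has base Q* - Q_t = 1.125 and height t = 4.5, so DWL = (1/2)(1.125)(4.5) = 2.5312.

2.53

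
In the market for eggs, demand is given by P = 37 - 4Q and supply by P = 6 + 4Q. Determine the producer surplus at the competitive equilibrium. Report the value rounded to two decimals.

Set 37 - 4Q = 6 + 4Q, which gives 31 = 8Q, so Q* = 3.875 and P* = 37 - 4(3.875) = 21.5.
Producer surplus is the triangle above supply below P*: (1/2)(3.875)(21.5 - 6) = (1/2)(3.875)(15.5) = 30.0312.

30.03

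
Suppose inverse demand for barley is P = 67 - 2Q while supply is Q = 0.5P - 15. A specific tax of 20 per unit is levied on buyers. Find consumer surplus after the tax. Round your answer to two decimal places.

Rewriting supply in inverse form: P = 30 + 2Q.
Pre-tax equilibrium: 67 - 2Q = 30 + 2Q gives Q* = 9.25, P* = 48.5.
A tax on buyers shifts demand down by 20: (67 - 20) - 2Q = 30 + 2Q, so Q_t = 4.25. Buyers pay P_b = 58.5; sellers receive P_s = P_b - 20 = 38.5.
CS = (1/2)(Q_t)(67 - P_b) = (1/2)(4.25)(8.5) = 18.0625.

18.06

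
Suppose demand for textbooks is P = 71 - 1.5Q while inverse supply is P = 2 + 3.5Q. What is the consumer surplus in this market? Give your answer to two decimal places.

142.83

Set 71 - 1.5Q = 2 + 3.5Q, which gives 69 = 5Q, so Q* = 13.8 and P* = 71 - 1.5(13.8) = 50.3.
CS is the area between the demand curve and P* from 0 to Q*: (1/2)(13.8)(20.7) = 142.83.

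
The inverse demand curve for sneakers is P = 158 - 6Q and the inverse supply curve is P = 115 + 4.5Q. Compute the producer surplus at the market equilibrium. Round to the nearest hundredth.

Equilibrium: 158 - 6Q = 115 + 4.5Q, so Q* = 4.0952 and P* = 133.4286.
Producer surplus is the triangle above supply below P*: (1/2)(4.0952)(133.4286 - 115) = (1/2)(4.0952)(18.4286) = 37.7347.

37.73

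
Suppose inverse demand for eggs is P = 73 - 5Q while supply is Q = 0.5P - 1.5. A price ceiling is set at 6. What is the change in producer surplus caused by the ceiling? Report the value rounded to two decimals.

Rewriting supply in inverse form: P = 3 + 2Q.
Free-market equilibrium: 73 - 5Q = 3 + 2Q gives Q* = 10, P* = 23.
At the ceiling price 6, quantity supplied is (6 - 3)/2 = 1.5; supply is the short side, so Q = 1.5 trades at P = 6.
PS goes from (1/2)(10)(20) = 100 to 2.25 (computed as (6 - 3)(1.5) - (1/2)(2)(1.5)^2), a change of -97.75.

-97.75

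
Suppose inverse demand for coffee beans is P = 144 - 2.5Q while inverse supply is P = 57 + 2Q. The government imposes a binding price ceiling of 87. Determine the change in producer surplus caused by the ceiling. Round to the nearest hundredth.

Free-market equilibrium: 144 - 2.5Q = 57 + 2Q gives Q* = 19.3333, P* = 95.6667.
At the ceiling price 87, quantity supplied is (87 - 57)/2 = 15; supply is the short side, so Q = 15 trades at P = 87.
PS goes from (1/2)(19.3333)(38.6667) = 373.7778 to 225 (computed as (87 - 57)(15) - (1/2)(2)(15)^2), a change of -148.7778.

-148.78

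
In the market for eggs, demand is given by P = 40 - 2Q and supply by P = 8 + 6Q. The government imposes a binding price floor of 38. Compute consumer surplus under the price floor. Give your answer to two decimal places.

1.00

Free-market equilibrium: 40 - 2Q = 8 + 6Q gives Q* = 4, P* = 32.
At the floor price 38, quantity demanded is (40 - 38)/2 = 1; demand is the short side, so Q = 1 trades at P = 38.
CS is the triangle under demand above 38: (1/2)(1)(40 - 38) = 1.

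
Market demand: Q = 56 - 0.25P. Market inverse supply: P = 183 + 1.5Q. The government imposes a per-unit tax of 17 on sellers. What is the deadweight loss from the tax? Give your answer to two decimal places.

26.27

Rewriting demand in inverse form: P = 224 - 4Q.
Without the tax, 224 - 4Q = 183 + 1.5Q so Q* = 7.4545 and P* = 194.1818.
A tax on sellers shifts supply up by 17: 224 - 4Q = 183 + 1.5Q + 17, so Q_t = 4.3636. Buyers pay P_b = 206.5455; sellers receive P_s = P_b - 17 = 189.5455.
Deadweight loss is the triangle between the curves from Q_t to Q*: (1/2)(7.4545 - 4.3636)(17) = 26.2727.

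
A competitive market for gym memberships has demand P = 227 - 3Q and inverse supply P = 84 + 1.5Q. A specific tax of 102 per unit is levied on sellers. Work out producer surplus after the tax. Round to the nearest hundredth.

Pre-tax equilibrium: 227 - 3Q = 84 + 1.5Q gives Q* = 31.7778, P* = 131.6667.
A tax on sellers shifts supply up by 102: 227 - 3Q = 84 + 1.5Q + 102, so Q_t = 9.1111. Buyers pay P_b = 199.6667; sellers receive P_s = P_b - 102 = 97.6667.
PS = (1/2)(Q_t)(P_s - 84) = (1/2)(9.1111)(13.6667) = 62.2593.

62.26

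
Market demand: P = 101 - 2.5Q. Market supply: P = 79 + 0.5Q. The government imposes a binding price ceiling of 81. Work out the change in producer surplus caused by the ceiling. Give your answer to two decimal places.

Without the control, 101 - 2.5Q = 79 + 0.5Q so Q* = 7.3333 and P* = 82.6667.
At P = 81, sellers supply (81 - 79)/0.5 = 4 while buyers want more, so the quantity traded is 4 at price 81.
PS goes from (1/2)(7.3333)(3.6667) = 13.4444 to 4 (computed as (81 - 79)(4) - (1/2)(0.5)(4)^2), a change of -9.4444.

-9.44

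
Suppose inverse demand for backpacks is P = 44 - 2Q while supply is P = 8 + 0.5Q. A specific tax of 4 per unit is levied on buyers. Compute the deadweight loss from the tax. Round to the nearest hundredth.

3.20

Pre-tax equilibrium: 44 - 2Q = 8 + 0.5Q gives Q* = 14.4, P* = 15.2.
A tax on buyers shifts demand down by 4: (44 - 4) - 2Q = 8 + 0.5Q, so Q_t = 12.8. Buyers pay P_b = 18.4; sellers receive P_s = P_b - 4 = 14.4.
Deadweight loss is the triangle between the curves from Q_t to Q*: (1/2)(14.4 - 12.8)(4) = 3.2.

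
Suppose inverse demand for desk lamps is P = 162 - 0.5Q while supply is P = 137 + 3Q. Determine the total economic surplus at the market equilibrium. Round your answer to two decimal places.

89.29

Setting demand equal to supply, 25 = 3.5Q, so Q* = 7.1429 and P* = 158.4286.
CS = (1/2)(7.1429)(3.5714) = 12.7551 and PS = (1/2)(7.1429)(21.4286) = 76.5306, so total surplus = 89.2857.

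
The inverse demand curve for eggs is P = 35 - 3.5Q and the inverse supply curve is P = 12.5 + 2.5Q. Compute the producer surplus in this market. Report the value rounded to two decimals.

Equilibrium: 35 - 3.5Q = 12.5 + 2.5Q, so Q* = 3.75 and P* = 21.875.
The supply curve's price intercept is 12.5, so PS = (1/2)(Q*)(P* - 12.5) = (1/2)(3.75)(9.375) = 17.5781.

17.58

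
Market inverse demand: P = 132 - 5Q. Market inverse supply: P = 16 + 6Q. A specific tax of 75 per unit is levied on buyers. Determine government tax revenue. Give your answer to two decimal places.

Without the tax, 132 - 5Q = 16 + 6Q so Q* = 10.5455 and P* = 79.2727.
With the tax, buyers' net willingness to pay falls by 75: (132 - 75) - 5Q = 16 + 6Q, so Q_t = 3.7273. Buyers pay P_b = 113.3636; sellers receive P_s = P_b - 75 = 38.3636.
Revenue is the tax times quantity traded: 75 x 3.7273 = 279.5455.

279.55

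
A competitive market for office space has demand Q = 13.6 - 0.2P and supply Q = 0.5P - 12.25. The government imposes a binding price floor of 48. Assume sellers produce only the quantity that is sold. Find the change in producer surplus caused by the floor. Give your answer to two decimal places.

Rewriting demand in inverse form: P = 68 - 5Q.
Rewriting supply in inverse form: P = 24.5 + 2Q.
Without the control, 68 - 5Q = 24.5 + 2Q so Q* = 6.2143 and P* = 36.9286.
At the floor price 48, quantity demanded is (68 - 48)/5 = 4; demand is the short side, so Q = 4 trades at P = 48.
PS goes from (1/2)(6.2143)(12.4286) = 38.6173 to 78 (computed as (48 - 24.5)(4) - (1/2)(2)(4)^2), a change of 39.3827.

39.38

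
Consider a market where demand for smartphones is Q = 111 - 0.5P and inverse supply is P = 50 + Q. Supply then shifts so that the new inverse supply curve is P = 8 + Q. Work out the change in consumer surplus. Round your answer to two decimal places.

1801.33

Rewriting demand in inverse form: P = 222 - 2Q.
Initial equilibrium: Q_0 = 57.3333, P_0 = 107.3333; CS_0 = (1/2)(57.3333)(114.6667) = 3287.1111, PS_0 = (1/2)(57.3333)(57.3333) = 1643.5556.
New equilibrium: 222 - 2Q = 8 + Q gives Q_1 = 71.3333, P_1 = 79.3333; CS_1 = 5088.4444, PS_1 = 2544.2222.
Change in consumer surplus = 5088.4444 - 3287.1111 = 1801.3333.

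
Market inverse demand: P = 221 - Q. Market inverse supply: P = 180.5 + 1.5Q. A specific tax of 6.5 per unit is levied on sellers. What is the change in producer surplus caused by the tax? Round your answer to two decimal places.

-58.11

Without the tax, 221 - Q = 180.5 + 1.5Q so Q* = 16.2 and P* = 204.8.
A tax on sellers shifts supply up by 6.5: 221 - Q = 180.5 + 1.5Q + 6.5, so Q_t = 13.6. Buyers pay P_b = 207.4; sellers receive P_s = P_b - 6.5 = 200.9.
PS falls from (1/2)(16.2)(24.3) = 196.83 to (1/2)(13.6)(20.4) = 138.72, a change of -58.11.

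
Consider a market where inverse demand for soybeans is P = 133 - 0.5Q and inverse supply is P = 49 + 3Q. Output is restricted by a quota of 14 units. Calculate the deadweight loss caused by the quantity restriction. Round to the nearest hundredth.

Without the quota, 133 - 0.5Q = 49 + 3Q gives Q* = 24.
At Q = 14 the demand price is 133 - 0.5(14) = 126 and the supply price is 49 + 3(14) = 91.
Deadweight loss is the triangle between the curves from 14 to 24: (1/2)(126 - 91)(24 - 14) = 175.

175.00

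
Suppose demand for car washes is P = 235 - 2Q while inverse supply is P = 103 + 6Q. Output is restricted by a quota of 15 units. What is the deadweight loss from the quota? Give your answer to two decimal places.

Without the quota, 235 - 2Q = 103 + 6Q gives Q* = 16.5.
At Q = 15 the demand price is 235 - 2(15) = 205 and the supply price is 103 + 6(15) = 193.
Deadweight loss is the triangle between the curves from 15 to 16.5: (1/2)(205 - 193)(16.5 - 15) = 9.

9.00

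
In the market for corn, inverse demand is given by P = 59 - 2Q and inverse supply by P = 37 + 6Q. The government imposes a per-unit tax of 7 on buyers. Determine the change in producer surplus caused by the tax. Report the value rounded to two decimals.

-12.14

Without the tax, 59 - 2Q = 37 + 6Q so Q* = 2.75 and P* = 53.5.
A tax on buyers shifts demand down by 7: (59 - 7) - 2Q = 37 + 6Q, so Q_t = 1.875. Buyers pay P_b = 55.25; sellers receive P_s = P_b - 7 = 48.25.
PS falls from (1/2)(2.75)(16.5) = 22.6875 to (1/2)(1.875)(11.25) = 10.5469, a change of -12.1406.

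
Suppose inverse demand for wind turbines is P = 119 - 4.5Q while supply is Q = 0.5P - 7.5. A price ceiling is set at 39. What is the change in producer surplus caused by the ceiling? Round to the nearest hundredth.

Rewriting supply in inverse form: P = 15 + 2Q.
Without the control, 119 - 4.5Q = 15 + 2Q so Q* = 16 and P* = 47.
At the ceiling price 39, quantity supplied is (39 - 15)/2 = 12; supply is the short side, so Q = 12 trades at P = 39.
PS goes from (1/2)(16)(32) = 256 to 144 (computed as (39 - 15)(12) - (1/2)(2)(12)^2), a change of -112.

-112.00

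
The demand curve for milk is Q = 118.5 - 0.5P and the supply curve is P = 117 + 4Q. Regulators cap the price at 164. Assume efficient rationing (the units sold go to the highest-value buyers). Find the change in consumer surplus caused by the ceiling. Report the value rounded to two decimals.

319.69

Rewriting demand in inverse form: P = 237 - 2Q.
Without the control, 237 - 2Q = 117 + 4Q so Q* = 20 and P* = 197.
At the ceiling price 164, quantity supplied is (164 - 117)/4 = 11.75; supply is the short side, so Q = 11.75 trades at P = 164.
CS goes from (1/2)(20)(40) = 400 to 719.6875 (computed as (237 - 164)(11.75) - (1/2)(2)(11.75)^2), a change of 319.6875.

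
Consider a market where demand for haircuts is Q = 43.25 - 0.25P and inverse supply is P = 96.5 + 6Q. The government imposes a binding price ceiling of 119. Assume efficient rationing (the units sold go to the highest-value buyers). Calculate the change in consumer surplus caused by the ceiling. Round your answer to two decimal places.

Rewriting demand in inverse form: P = 173 - 4Q.
Without the control, 173 - 4Q = 96.5 + 6Q so Q* = 7.65 and P* = 142.4.
At the ceiling price 119, quantity supplied is (119 - 96.5)/6 = 3.75; supply is the short side, so Q = 3.75 trades at P = 119.
CS goes from (1/2)(7.65)(30.6) = 117.045 to 174.375 (computed as (173 - 119)(3.75) - (1/2)(4)(3.75)^2), a change of 57.33.

57.33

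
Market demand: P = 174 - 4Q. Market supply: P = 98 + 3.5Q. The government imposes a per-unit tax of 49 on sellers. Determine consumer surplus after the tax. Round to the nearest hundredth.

Without the tax, 174 - 4Q = 98 + 3.5Q so Q* = 10.1333 and P* = 133.4667.
With the tax, sellers need 49 more per unit: 174 - 4Q = 98 + 3.5Q + 49, so Q_t = 3.6. Buyers pay P_b = 159.6; sellers receive P_s = P_b - 49 = 110.6.
Consumer surplus is the triangle under demand above P_b: (1/2)(3.6)(174 - 159.6) = 25.92.

25.92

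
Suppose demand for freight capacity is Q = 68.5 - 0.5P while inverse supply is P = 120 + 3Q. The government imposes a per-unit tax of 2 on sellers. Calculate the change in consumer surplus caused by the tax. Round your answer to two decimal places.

Rewriting demand in inverse form: P = 137 - 2Q.
Pre-tax equilibrium: 137 - 2Q = 120 + 3Q gives Q* = 3.4, P* = 130.2.
A tax on sellers shifts supply up by 2: 137 - 2Q = 120 + 3Q + 2, so Q_t = 3. Buyers pay P_b = 131; sellers receive P_s = P_b - 2 = 129.
CS falls from (1/2)(3.4)(6.8) = 11.56 to (1/2)(3)(6) = 9, a change of -2.56.

-2.56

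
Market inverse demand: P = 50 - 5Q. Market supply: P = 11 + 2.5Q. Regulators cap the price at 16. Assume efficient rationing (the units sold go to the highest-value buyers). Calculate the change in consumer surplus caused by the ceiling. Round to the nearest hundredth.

-9.60

Free-market equilibrium: 50 - 5Q = 11 + 2.5Q gives Q* = 5.2, P* = 24.
At the ceiling price 16, quantity supplied is (16 - 11)/2.5 = 2; supply is the short side, so Q = 2 trades at P = 16.
CS goes from (1/2)(5.2)(26) = 67.6 to 58 (computed as (50 - 16)(2) - (1/2)(5)(2)^2), a change of -9.6.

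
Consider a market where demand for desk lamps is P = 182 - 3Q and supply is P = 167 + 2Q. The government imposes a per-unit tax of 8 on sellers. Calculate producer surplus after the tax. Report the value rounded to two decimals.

Without the tax, 182 - 3Q = 167 + 2Q so Q* = 3 and P* = 173.
A tax on sellers shifts supply up by 8: 182 - 3Q = 167 + 2Q + 8, so Q_t = 1.4. Buyers pay P_b = 177.8; sellers receive P_s = P_b - 8 = 169.8.
PS = (1/2)(Q_t)(P_s - 167) = (1/2)(1.4)(2.8) = 1.96.

1.96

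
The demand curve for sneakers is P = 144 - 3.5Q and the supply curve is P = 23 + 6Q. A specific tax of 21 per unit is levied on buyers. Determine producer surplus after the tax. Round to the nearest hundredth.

332.41

Pre-tax equilibrium: 144 - 3.5Q = 23 + 6Q gives Q* = 12.7368, P* = 99.4211.
A tax on buyers shifts demand down by 21: (144 - 21) - 3.5Q = 23 + 6Q, so Q_t = 10.5263. Buyers pay P_b = 107.1579; sellers receive P_s = P_b - 21 = 86.1579.
Producer surplus is the triangle above supply below P_s: (1/2)(10.5263)(86.1579 - 23) = 332.41.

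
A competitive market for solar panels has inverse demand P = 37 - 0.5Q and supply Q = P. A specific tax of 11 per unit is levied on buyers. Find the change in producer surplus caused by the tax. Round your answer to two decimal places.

Rewriting supply in inverse form: P = Q.
Without the tax, 37 - 0.5Q = Q so Q* = 24.6667 and P* = 24.6667.
A tax on buyers shifts demand down by 11: (37 - 11) - 0.5Q = Q, so Q_t = 17.3333. Buyers pay P_b = 28.3333; sellers receive P_s = P_b - 11 = 17.3333.
PS falls from (1/2)(24.6667)(24.6667) = 304.2222 to (1/2)(17.3333)(17.3333) = 150.2222, a change of -154.

-154.00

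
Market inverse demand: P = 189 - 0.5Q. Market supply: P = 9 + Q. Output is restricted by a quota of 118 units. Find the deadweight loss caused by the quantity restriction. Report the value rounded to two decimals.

3.00

Unrestricted equilibrium: Q* = (189 - 9)/(0.5 + 1) = 120.
At Q = 118 the demand price is 189 - 0.5(118) = 130 and the supply price is 9 + (118) = 127.
DWL = (1/2)(gap between curves at 118) x (Q* - 118) = (1/2)(3)(2) = 3.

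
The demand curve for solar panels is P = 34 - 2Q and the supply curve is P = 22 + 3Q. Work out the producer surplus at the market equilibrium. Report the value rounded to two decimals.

8.64

Set 34 - 2Q = 22 + 3Q, which gives 12 = 5Q, so Q* = 2.4 and P* = 34 - 2(2.4) = 29.2.
The supply curve's price intercept is 22, so PS = (1/2)(Q*)(P* - 22) = (1/2)(2.4)(7.2) = 8.64.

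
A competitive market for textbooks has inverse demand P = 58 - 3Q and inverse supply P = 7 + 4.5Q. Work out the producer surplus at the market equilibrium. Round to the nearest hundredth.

104.04

Setting demand equal to supply, 51 = 7.5Q, so Q* = 6.8 and P* = 37.6.
PS is the area between P* and the supply curve from 0 to Q*: (1/2)(6.8)(30.6) = 104.04.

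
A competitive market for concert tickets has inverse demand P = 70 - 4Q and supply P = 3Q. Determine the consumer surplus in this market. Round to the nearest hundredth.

200.00

Setting demand equal to supply, 70 = 7Q, so Q* = 10 and P* = 30.
Consumer surplus is the triangle under demand above P*: (1/2)(10)(70 - 30) = (1/2)(10)(40) = 200.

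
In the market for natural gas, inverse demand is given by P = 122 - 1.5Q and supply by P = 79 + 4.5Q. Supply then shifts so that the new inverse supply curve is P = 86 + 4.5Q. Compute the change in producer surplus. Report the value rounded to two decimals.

-34.56

Initial equilibrium: Q_0 = 7.1667, P_0 = 111.25; CS_0 = (1/2)(7.1667)(10.75) = 38.5208, PS_0 = (1/2)(7.1667)(32.25) = 115.5625.
New equilibrium: 122 - 1.5Q = 86 + 4.5Q gives Q_1 = 6, P_1 = 113; CS_1 = 27, PS_1 = 81.
Change in producer surplus = 81 - 115.5625 = -34.5625.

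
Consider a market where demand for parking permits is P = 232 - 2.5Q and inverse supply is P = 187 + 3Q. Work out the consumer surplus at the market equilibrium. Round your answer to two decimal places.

Set 232 - 2.5Q = 187 + 3Q, which gives 45 = 5.5Q, so Q* = 8.1818 and P* = 232 - 2.5(8.1818) = 211.5455.
CS is the area between the demand curve and P* from 0 to Q*: (1/2)(8.1818)(20.4545) = 83.6777.

83.68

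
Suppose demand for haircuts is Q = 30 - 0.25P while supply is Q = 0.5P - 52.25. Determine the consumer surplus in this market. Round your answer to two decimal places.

13.35

Rewriting demand in inverse form: P = 120 - 4Q.
Rewriting supply in inverse form: P = 104.5 + 2Q.
Set 120 - 4Q = 104.5 + 2Q, which gives 15.5 = 6Q, so Q* = 2.5833 and P* = 120 - 4(2.5833) = 109.6667.
CS is the area between the demand curve and P* from 0 to Q*: (1/2)(2.5833)(10.3333) = 13.3472.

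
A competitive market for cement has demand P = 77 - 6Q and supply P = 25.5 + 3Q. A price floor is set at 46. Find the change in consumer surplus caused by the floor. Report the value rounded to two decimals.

Free-market equilibrium: 77 - 6Q = 25.5 + 3Q gives Q* = 5.7222, P* = 42.6667.
At the floor price 46, quantity demanded is (77 - 46)/6 = 5.1667; demand is the short side, so Q = 5.1667 trades at P = 46.
CS goes from (1/2)(5.7222)(34.3333) = 98.2315 to 80.0833 (computed as (77 - 46)(5.1667) - (1/2)(6)(5.1667)^2), a change of -18.1481.

-18.15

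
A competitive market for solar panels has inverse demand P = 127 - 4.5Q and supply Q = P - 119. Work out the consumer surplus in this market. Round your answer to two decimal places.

4.76

Rewriting supply in inverse form: P = 119 + Q.
Setting demand equal to supply, 8 = 5.5Q, so Q* = 1.4545 and P* = 120.4545.
CS is the area between the demand curve and P* from 0 to Q*: (1/2)(1.4545)(6.5455) = 4.7603.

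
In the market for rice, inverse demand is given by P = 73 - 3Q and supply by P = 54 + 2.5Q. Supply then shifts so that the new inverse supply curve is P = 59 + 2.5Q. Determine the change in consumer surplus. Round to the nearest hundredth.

Initial equilibrium: Q_0 = 3.4545, P_0 = 62.6364; CS_0 = (1/2)(3.4545)(10.3636) = 17.9008, PS_0 = (1/2)(3.4545)(8.6364) = 14.9174.
New equilibrium: 73 - 3Q = 59 + 2.5Q gives Q_1 = 2.5455, P_1 = 65.3636; CS_1 = 9.719, PS_1 = 8.0992.
Change in consumer surplus = 9.719 - 17.9008 = -8.1818.

-8.18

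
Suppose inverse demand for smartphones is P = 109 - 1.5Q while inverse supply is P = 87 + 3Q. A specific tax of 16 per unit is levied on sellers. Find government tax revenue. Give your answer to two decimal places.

Pre-tax equilibrium: 109 - 1.5Q = 87 + 3Q gives Q* = 4.8889, P* = 101.6667.
With the tax, sellers need 16 more per unit: 109 - 1.5Q = 87 + 3Q + 16, so Q_t = 1.3333. Buyers pay P_b = 107; sellers receive P_s = P_b - 16 = 91.
Tax revenue = t x Q_t = 16 x 1.3333 = 21.3333.

21.33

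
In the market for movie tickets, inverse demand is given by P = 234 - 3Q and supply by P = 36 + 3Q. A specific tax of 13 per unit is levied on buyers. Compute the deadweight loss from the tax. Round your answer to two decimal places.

14.08

Without the tax, 234 - 3Q = 36 + 3Q so Q* = 33 and P* = 135.
With the tax, buyers' net willingness to pay falls by 13: (234 - 13) - 3Q = 36 + 3Q, so Q_t = 30.8333. Buyers pay P_b = 141.5; sellers receive P_s = P_b - 13 = 128.5.
The welfare triangle lost has base Q* - Q_t = 2.1667 and height t = 13, so DWL = (1/2)(2.1667)(13) = 14.0833.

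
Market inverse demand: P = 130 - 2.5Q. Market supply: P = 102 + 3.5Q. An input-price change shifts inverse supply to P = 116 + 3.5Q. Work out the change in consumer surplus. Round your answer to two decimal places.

Initial equilibrium: Q_0 = 4.6667, P_0 = 118.3333; CS_0 = (1/2)(4.6667)(11.6667) = 27.2222, PS_0 = (1/2)(4.6667)(16.3333) = 38.1111.
New equilibrium: 130 - 2.5Q = 116 + 3.5Q gives Q_1 = 2.3333, P_1 = 124.1667; CS_1 = 6.8056, PS_1 = 9.5278.
Change in consumer surplus = 6.8056 - 27.2222 = -20.4167.

-20.42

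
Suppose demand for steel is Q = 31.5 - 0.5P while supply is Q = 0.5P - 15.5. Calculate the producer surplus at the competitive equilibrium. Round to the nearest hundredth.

64.00

Rewriting demand in inverse form: P = 63 - 2Q.
Rewriting supply in inverse form: P = 31 + 2Q.
Set 63 - 2Q = 31 + 2Q, which gives 32 = 4Q, so Q* = 8 and P* = 63 - 2(8) = 47.
Producer surplus is the triangle above supply below P*: (1/2)(8)(47 - 31) = (1/2)(8)(16) = 64.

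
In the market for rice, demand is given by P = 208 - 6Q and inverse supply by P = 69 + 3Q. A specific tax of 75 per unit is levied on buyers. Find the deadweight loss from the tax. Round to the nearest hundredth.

312.50

Without the tax, 208 - 6Q = 69 + 3Q so Q* = 15.4444 and P* = 115.3333.
With the tax, buyers' net willingness to pay falls by 75: (208 - 75) - 6Q = 69 + 3Q, so Q_t = 7.1111. Buyers pay P_b = 165.3333; sellers receive P_s = P_b - 75 = 90.3333.
Deadweight loss is the triangle between the curves from Q_t to Q*: (1/2)(15.4444 - 7.1111)(75) = 312.5.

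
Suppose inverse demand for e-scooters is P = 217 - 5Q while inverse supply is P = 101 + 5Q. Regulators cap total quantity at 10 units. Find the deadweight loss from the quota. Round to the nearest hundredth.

Without the quota, 217 - 5Q = 101 + 5Q gives Q* = 11.6.
At Q = 10 the demand price is 217 - 5(10) = 167 and the supply price is 101 + 5(10) = 151.
Deadweight loss is the triangle between the curves from 10 to 11.6: (1/2)(167 - 151)(11.6 - 10) = 12.8.

12.80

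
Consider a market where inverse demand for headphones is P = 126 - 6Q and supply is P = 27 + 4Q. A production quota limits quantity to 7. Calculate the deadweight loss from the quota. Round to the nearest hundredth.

Without the quota, 126 - 6Q = 27 + 4Q gives Q* = 9.9.
At Q = 7 the demand price is 126 - 6(7) = 84 and the supply price is 27 + 4(7) = 55.
Deadweight loss is the triangle between the curves from 7 to 9.9: (1/2)(84 - 55)(9.9 - 7) = 42.05.

42.05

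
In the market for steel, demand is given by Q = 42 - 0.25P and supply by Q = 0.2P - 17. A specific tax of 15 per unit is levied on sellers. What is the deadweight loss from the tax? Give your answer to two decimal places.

12.50

Rewriting demand in inverse form: P = 168 - 4Q.
Rewriting supply in inverse form: P = 85 + 5Q.
Pre-tax equilibrium: 168 - 4Q = 85 + 5Q gives Q* = 9.2222, P* = 131.1111.
With the tax, sellers need 15 more per unit: 168 - 4Q = 85 + 5Q + 15, so Q_t = 7.5556. Buyers pay P_b = 137.7778; sellers receive P_s = P_b - 15 = 122.7778.
Deadweight loss is the triangle between the curves from Q_t to Q*: (1/2)(9.2222 - 7.5556)(15) = 12.5.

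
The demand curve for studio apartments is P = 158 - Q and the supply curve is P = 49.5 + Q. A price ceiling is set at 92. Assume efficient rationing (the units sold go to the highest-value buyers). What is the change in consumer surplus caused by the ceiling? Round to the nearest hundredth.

430.34

Without the control, 158 - Q = 49.5 + Q so Q* = 54.25 and P* = 103.75.
At P = 92, sellers supply (92 - 49.5)/1 = 42.5 while buyers want more, so the quantity traded is 42.5 at price 92.
CS goes from (1/2)(54.25)(54.25) = 1471.5312 to 1901.875 (computed as (158 - 92)(42.5) - (1/2)(1)(42.5)^2), a change of 430.3438.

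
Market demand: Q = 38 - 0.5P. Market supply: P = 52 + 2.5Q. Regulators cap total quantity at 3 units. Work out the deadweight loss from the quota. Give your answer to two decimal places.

Rewriting demand in inverse form: P = 76 - 2Q.
Unrestricted equilibrium: Q* = (76 - 52)/(2 + 2.5) = 5.3333.
At Q = 3 the demand price is 76 - 2(3) = 70 and the supply price is 52 + 2.5(3) = 59.5.
DWL = (1/2)(gap between curves at 3) x (Q* - 3) = (1/2)(10.5)(2.3333) = 12.25.

12.25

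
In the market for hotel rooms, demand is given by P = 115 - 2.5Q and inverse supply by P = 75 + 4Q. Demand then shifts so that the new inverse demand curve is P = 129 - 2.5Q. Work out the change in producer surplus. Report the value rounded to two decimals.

Initial equilibrium: Q_0 = 6.1538, P_0 = 99.6154; CS_0 = (1/2)(6.1538)(15.3846) = 47.3373, PS_0 = (1/2)(6.1538)(24.6154) = 75.7396.
New equilibrium: 129 - 2.5Q = 75 + 4Q gives Q_1 = 8.3077, P_1 = 108.2308; CS_1 = 86.2722, PS_1 = 138.0355.
Change in producer surplus = 138.0355 - 75.7396 = 62.2959.

62.30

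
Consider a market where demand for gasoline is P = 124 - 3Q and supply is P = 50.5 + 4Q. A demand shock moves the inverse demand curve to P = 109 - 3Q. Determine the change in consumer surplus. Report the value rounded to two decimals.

Initial equilibrium: Q_0 = 10.5, P_0 = 92.5; CS_0 = (1/2)(10.5)(31.5) = 165.375, PS_0 = (1/2)(10.5)(42) = 220.5.
New equilibrium: 109 - 3Q = 50.5 + 4Q gives Q_1 = 8.3571, P_1 = 83.9286; CS_1 = 104.7628, PS_1 = 139.6837.
Change in consumer surplus = 104.7628 - 165.375 = -60.6122.

-60.61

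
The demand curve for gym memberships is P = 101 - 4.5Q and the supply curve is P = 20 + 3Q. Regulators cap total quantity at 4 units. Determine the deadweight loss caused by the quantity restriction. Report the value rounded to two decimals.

173.40

Unrestricted equilibrium: Q* = (101 - 20)/(4.5 + 3) = 10.8.
At Q = 4 the demand price is 101 - 4.5(4) = 83 and the supply price is 20 + 3(4) = 32.
Deadweight loss is the triangle between the curves from 4 to 10.8: (1/2)(83 - 32)(10.8 - 4) = 173.4.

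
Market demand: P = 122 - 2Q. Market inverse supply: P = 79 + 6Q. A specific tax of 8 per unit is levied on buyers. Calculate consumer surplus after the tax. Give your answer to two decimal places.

19.14

Pre-tax equilibrium: 122 - 2Q = 79 + 6Q gives Q* = 5.375, P* = 111.25.
With the tax, buyers' net willingness to pay falls by 8: (122 - 8) - 2Q = 79 + 6Q, so Q_t = 4.375. Buyers pay P_b = 113.25; sellers receive P_s = P_b - 8 = 105.25.
Consumer surplus is the triangle under demand above P_b: (1/2)(4.375)(122 - 113.25) = 19.1406.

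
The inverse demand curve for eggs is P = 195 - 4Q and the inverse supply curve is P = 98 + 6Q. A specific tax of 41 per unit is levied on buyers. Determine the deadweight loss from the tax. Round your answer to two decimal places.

Without the tax, 195 - 4Q = 98 + 6Q so Q* = 9.7 and P* = 156.2.
A tax on buyers shifts demand down by 41: (195 - 41) - 4Q = 98 + 6Q, so Q_t = 5.6. Buyers pay P_b = 172.6; sellers receive P_s = P_b - 41 = 131.6.
Deadweight loss is the triangle between the curves from Q_t to Q*: (1/2)(9.7 - 5.6)(41) = 84.05.

84.05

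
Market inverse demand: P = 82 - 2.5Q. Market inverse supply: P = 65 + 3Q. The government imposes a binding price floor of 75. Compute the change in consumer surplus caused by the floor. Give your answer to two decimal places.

Without the control, 82 - 2.5Q = 65 + 3Q so Q* = 3.0909 and P* = 74.2727.
At P = 75, buyers demand (82 - 75)/2.5 = 2.8 while sellers would supply more, so the quantity traded is 2.8 at price 75.
CS goes from (1/2)(3.0909)(7.7273) = 11.9421 to 9.8 (computed as (82 - 75)(2.8) - (1/2)(2.5)(2.8)^2), a change of -2.1421.

-2.14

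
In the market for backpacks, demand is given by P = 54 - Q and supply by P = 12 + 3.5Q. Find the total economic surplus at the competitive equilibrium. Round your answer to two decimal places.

Equilibrium: 54 - Q = 12 + 3.5Q, so Q* = 9.3333 and P* = 44.6667.
Total surplus is the full triangle between the curves from 0 to Q*: (1/2)(9.3333)(54 - 12) = 196.

196.00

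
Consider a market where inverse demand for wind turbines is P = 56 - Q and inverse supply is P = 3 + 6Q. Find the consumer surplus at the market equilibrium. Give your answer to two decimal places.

Equilibrium: 56 - Q = 3 + 6Q, so Q* = 7.5714 and P* = 48.4286.
The demand choke price is 56, so CS = (1/2)(Q*)(56 - P*) = (1/2)(7.5714)(7.5714) = 28.6633.

28.66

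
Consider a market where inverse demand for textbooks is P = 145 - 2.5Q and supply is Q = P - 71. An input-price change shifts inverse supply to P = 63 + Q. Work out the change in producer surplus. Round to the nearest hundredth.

Rewriting supply in inverse form: P = 71 + Q.
Initial equilibrium: Q_0 = 21.1429, P_0 = 92.1429; CS_0 = (1/2)(21.1429)(52.8571) = 558.7755, PS_0 = (1/2)(21.1429)(21.1429) = 223.5102.
New equilibrium: 145 - 2.5Q = 63 + Q gives Q_1 = 23.4286, P_1 = 86.4286; CS_1 = 686.1224, PS_1 = 274.449.
Change in producer surplus = 274.449 - 223.5102 = 50.9388.

50.94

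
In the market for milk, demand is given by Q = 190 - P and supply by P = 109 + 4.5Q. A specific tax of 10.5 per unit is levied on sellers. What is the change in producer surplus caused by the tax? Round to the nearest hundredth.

-118.32

Rewriting demand in inverse form: P = 190 - Q.
Pre-tax equilibrium: 190 - Q = 109 + 4.5Q gives Q* = 14.7273, P* = 175.2727.
A tax on sellers shifts supply up by 10.5: 190 - Q = 109 + 4.5Q + 10.5, so Q_t = 12.8182. Buyers pay P_b = 177.1818; sellers receive P_s = P_b - 10.5 = 166.6818.
PS falls from (1/2)(14.7273)(66.2727) = 488.0083 to (1/2)(12.8182)(57.6818) = 369.688, a change of -118.3202.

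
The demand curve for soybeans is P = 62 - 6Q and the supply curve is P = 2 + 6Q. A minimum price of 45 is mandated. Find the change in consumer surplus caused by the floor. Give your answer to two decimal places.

-50.92

Without the control, 62 - 6Q = 2 + 6Q so Q* = 5 and P* = 32.
At P = 45, buyers demand (62 - 45)/6 = 2.8333 while sellers would supply more, so the quantity traded is 2.8333 at price 45.
CS goes from (1/2)(5)(30) = 75 to 24.0833 (computed as (62 - 45)(2.8333) - (1/2)(6)(2.8333)^2), a change of -50.9167.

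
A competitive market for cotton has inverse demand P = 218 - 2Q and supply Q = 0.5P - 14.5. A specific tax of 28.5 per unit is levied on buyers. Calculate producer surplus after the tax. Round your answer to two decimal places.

Rewriting supply in inverse form: P = 29 + 2Q.
Without the tax, 218 - 2Q = 29 + 2Q so Q* = 47.25 and P* = 123.5.
A tax on buyers shifts demand down by 28.5: (218 - 28.5) - 2Q = 29 + 2Q, so Q_t = 40.125. Buyers pay P_b = 137.75; sellers receive P_s = P_b - 28.5 = 109.25.
Producer surplus is the triangle above supply below P_s: (1/2)(40.125)(109.25 - 29) = 1610.0156.

1610.02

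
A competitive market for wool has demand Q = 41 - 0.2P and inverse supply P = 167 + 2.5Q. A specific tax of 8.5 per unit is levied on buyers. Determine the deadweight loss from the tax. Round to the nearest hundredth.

Rewriting demand in inverse form: P = 205 - 5Q.
Pre-tax equilibrium: 205 - 5Q = 167 + 2.5Q gives Q* = 5.0667, P* = 179.6667.
With the tax, buyers' net willingness to pay falls by 8.5: (205 - 8.5) - 5Q = 167 + 2.5Q, so Q_t = 3.9333. Buyers pay P_b = 185.3333; sellers receive P_s = P_b - 8.5 = 176.8333.
The welfare triangle lost has base Q* - Q_t = 1.1333 and height t = 8.5, so DWL = (1/2)(1.1333)(8.5) = 4.8167.

4.82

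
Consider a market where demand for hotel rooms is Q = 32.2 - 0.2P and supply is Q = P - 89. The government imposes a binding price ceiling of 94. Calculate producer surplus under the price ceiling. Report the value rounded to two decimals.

Rewriting demand in inverse form: P = 161 - 5Q.
Rewriting supply in inverse form: P = 89 + Q.
Free-market equilibrium: 161 - 5Q = 89 + Q gives Q* = 12, P* = 101.
At P = 94, sellers supply (94 - 89)/1 = 5 while buyers want more, so the quantity traded is 5 at price 94.
PS is the triangle above supply below 94: (1/2)(5)(94 - 89) = 12.5.

12.50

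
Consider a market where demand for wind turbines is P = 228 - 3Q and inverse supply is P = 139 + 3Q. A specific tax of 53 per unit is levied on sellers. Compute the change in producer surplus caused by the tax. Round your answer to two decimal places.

Pre-tax equilibrium: 228 - 3Q = 139 + 3Q gives Q* = 14.8333, P* = 183.5.
With the tax, sellers need 53 more per unit: 228 - 3Q = 139 + 3Q + 53, so Q_t = 6. Buyers pay P_b = 210; sellers receive P_s = P_b - 53 = 157.
Producers lose the trapezoid between P_s and P* out to Q_t plus the triangle from Q_t to Q*: change in PS = 54 - 330.0417 = -276.0417.

-276.04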